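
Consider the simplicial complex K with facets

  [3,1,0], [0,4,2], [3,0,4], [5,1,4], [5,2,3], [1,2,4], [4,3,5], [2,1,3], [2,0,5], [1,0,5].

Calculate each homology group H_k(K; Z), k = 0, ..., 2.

Take the total order 0 < 1 < 2 < 3 < 4 < 5 on the vertex set. Then K (dimension 2) consists of the simplices:

  0-simplices (6): [0], [1], [2], [3], [4], [5]
  1-simplices (15): [0,1], [0,2], [0,3], [0,4], [0,5], [1,2], [1,3], [1,4], [1,5], [2,3], [2,4], [2,5], [3,4], [3,5], [4,5]
  2-simplices (10): [0,1,3], [0,1,5], [0,2,4], [0,2,5], [0,3,4], [1,2,3], [1,2,4], [1,4,5], [2,3,5], [3,4,5]

so the chain groups are C_0 ≅ Z^6, C_1 ≅ Z^15, C_2 ≅ Z^10.

The boundary map ∂_1: C_1 → C_0 maps an edge to its endpoints' difference, ∂[p,q] = q − p. For instance
  ∂[4,5] = [5] − [4].
This gives a 6×15 integer matrix of rank 5; reducing to Smith normal form yields diagonal entries (1,1,1,1,1).

The boundary map ∂_2: C_2 → C_1 acts by ∂[p,q,r] = [q,r] − [p,r] + [p,q]. For instance
  ∂[2,3,5] = [3,5] − [2,5] + [2,3],
  ∂[0,1,3] = [1,3] − [0,3] + [0,1].
The 15×10 boundary matrix has rank 10 and Smith normal form diag(1,1,1,1,1,1,1,1,1,2).

Reading off H_k = ker ∂_k / im ∂_{k+1}:

  H_0: rank C_0 − rank ∂_1 = 6 − 5 = 1, and the invariant factors of ∂_1 are all 1, so H_0 ≅ Z.
  H_1: rank ker ∂_1 − rank ∂_2 = (15 − 5) − 10 = 0, and ∂_2 has invariant factor 2 > 1, so H_1 ≅ Z/2Z.
  H_2: rank ker ∂_2 − rank ∂_3 = (10 − 10) − 0 = 0, and there is no ∂_3, so H_2 ≅ 0.

H_0 ≅ Z,  H_1 ≅ Z/2Z,  H_2 = 0.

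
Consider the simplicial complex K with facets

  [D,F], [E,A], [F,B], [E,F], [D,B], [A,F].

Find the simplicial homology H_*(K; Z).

H_0 = Z,  H_1 = Z^2.

Fix the vertex order A < B < D < E < F and write every simplex with vertices in increasing order. Then dim K = 1 and the simplices of K are:

  0-simplices (5): A, B, D, E, F
  1-simplices (6): AE, AF, BD, BF, DF, EF

so the chain groups are C_0 ≅ Z^5, C_1 ≅ Z^6.

Boundary ∂_1: C_1 → C_0 maps an edge to its endpoints' difference, ∂[p,q] = q − p.
As a 5×6 matrix over Z this has rank 4, with invariant factors (1,1,1,1).

Computing H_k = (kernel of ∂_k) / (image of ∂_{k+1}):

  H_0: rank C_0 − rank ∂_1 = 5 − 4 = 1, and the invariant factors of ∂_1 are all 1, so H_0 = Z.
  H_1: rank ker ∂_1 − rank ∂_2 = (6 − 4) − 0 = 2, and there is no ∂_2, so H_1 = Z^2.

(K is a triangulation of a wedge of 2 circles.)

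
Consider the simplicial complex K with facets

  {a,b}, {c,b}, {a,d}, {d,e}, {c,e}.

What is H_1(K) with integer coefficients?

H_1 = Z.

K has 5 vertices, 5 edges.
rank ∂_1 = 4, rank ∂_2 = 0 ⇒ b_1 = 5 − 4 − 0 = 1. So H_1 ≅ Z.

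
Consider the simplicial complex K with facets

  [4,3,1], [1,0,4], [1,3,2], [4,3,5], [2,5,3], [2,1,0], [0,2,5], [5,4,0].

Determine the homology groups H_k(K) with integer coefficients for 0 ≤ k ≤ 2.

H_0 ≅ Z,  H_1 = 0,  H_2 ≅ Z.

We work with the vertex ordering 0 < 1 < 2 < 3 < 4 < 5. The simplices of K, each written with vertices in increasing order, are:

  0-simplices (6): [0], [1], [2], [3], [4], [5]
  1-simplices (12): [0,1], [0,2], [0,4], [0,5], [1,2], [1,3], [1,4], [2,3], [2,5], [3,4], [3,5], [4,5]
  2-simplices (8): [0,1,2], [0,1,4], [0,2,5], [0,4,5], [1,2,3], [1,3,4], [2,3,5], [3,4,5]

so the chain groups are C_0 ≅ Z^6, C_1 ≅ Z^12, C_2 ≅ Z^8.

Boundary ∂_1: C_1 → C_0 maps an edge to its endpoints' difference, ∂[p,q] = q − p.
This gives a 6×12 integer matrix of rank 5; reducing to Smith normal form yields diagonal entries (1,1,1,1,1).

∂_2: C_2 → C_1 sends each 2-simplex [p,q,r] to [q,r] − [p,r] + [p,q]. For instance
  ∂[1,3,4] = [3,4] − [1,4] + [1,3],
  ∂[0,2,5] = [2,5] − [0,5] + [0,2].
As a 12×8 matrix over Z this has rank 7, with invariant factors (1,1,1,1,1,1,1).

Now H_k = ker ∂_k / im ∂_{k+1}, so:

  H_0: rank C_0 − rank ∂_1 = 6 − 5 = 1, and the invariant factors of ∂_1 are all 1, so H_0 = Z.
  H_1: rank ker ∂_1 − rank ∂_2 = (12 − 5) − 7 = 0, and the invariant factors of ∂_2 are all 1, so H_1 = 0.
  H_2: rank ker ∂_2 − rank ∂_3 = (8 − 7) − 0 = 1, and there is no ∂_3, so H_2 = Z.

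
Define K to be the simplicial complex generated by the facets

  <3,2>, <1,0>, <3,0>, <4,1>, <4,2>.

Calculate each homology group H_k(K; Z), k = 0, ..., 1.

H_0 = Z,  H_1 = Z.

Take the total order 0 < 1 < 2 < 3 < 4 on the vertex set. Then K (dimension 1) consists of the simplices:

  0-simplices (5): [0], [1], [2], [3], [4]
  1-simplices (5): [0,1], [0,3], [1,4], [2,3], [2,4]

Hence C_0 ≅ Z^5, C_1 ≅ Z^5.

∂_1: C_1 → C_0 maps an edge to its endpoints' difference, ∂[p,q] = q − p. For instance
  ∂[0,3] = [3] − [0].
As a 5×5 matrix over Z this has rank 4, with invariant factors (1,1,1,1).

Now H_k = ker ∂_k / im ∂_{k+1}, so:

  H_0: rank C_0 − rank ∂_1 = 5 − 4 = 1, and the invariant factors of ∂_1 are all 1, so H_0 = Z.
  H_1: rank ker ∂_1 − rank ∂_2 = (5 − 4) − 0 = 1, and there is no ∂_2, so H_1 = Z.

As a check, the Euler characteristic is 5 − 5 = 0, which agrees with 1 − 1 = 0.
(K is a triangulation of the circle S^1.)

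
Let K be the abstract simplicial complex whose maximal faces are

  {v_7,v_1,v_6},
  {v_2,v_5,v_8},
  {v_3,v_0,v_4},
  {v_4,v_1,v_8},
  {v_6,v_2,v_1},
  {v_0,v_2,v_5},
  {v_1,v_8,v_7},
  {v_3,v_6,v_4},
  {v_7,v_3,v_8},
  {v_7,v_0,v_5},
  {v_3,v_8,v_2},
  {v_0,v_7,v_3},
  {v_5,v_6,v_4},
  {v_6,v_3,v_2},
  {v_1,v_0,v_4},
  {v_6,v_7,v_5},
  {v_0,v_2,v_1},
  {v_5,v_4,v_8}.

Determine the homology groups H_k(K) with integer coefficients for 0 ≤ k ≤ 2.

Take the total order v_0 < v_1 < v_2 < v_3 < v_4 < v_5 < v_6 < v_7 < v_8 on the vertex set. Then K (dimension 2) consists of the simplices:

  0-simplices (9): [v_0], [v_1], [v_2], [v_3], [v_4], [v_5], [v_6], [v_7], [v_8]
  1-simplices (27): (27 of them)
  2-simplices (18): (18 of them)

giving chain groups C_0 ≅ Z^9, C_1 ≅ Z^27, C_2 ≅ Z^18.

Boundary ∂_1: C_1 → C_0 maps an edge to its endpoints' difference, ∂[p,q] = q − p. For instance
  ∂[v_4,v_5] = [v_5] − [v_4].
As a 9×27 matrix over Z this has rank 8, with invariant factors (1,1,1,1,1,1,1,1).

∂_2: C_2 → C_1 sends each 2-simplex [p,q,r] to [q,r] − [p,r] + [p,q]. For instance
  ∂[v_4,v_5,v_6] = [v_5,v_6] − [v_4,v_6] + [v_4,v_5],
  ∂[v_2,v_3,v_6] = [v_3,v_6] − [v_2,v_6] + [v_2,v_3].
The resulting 27×18 matrix has rank 17, and its Smith normal form has invariant factors (1,1,1,1,1,1,1,1,1,1,1,1,1,1,1,1,1).

Reading off H_k = ker ∂_k / im ∂_{k+1}:

  H_0: rank C_0 − rank ∂_1 = 9 − 8 = 1, and the invariant factors of ∂_1 are all 1, so H_0 = Z.
  H_1: rank ker ∂_1 − rank ∂_2 = (27 − 8) − 17 = 2, and the invariant factors of ∂_2 are all 1, so H_1 = Z^2.
  H_2: rank ker ∂_2 − rank ∂_3 = (18 − 17) − 0 = 1, and there is no ∂_3, so H_2 = Z.

H_0 = Z,  H_1 = Z^2,  H_2 = Z.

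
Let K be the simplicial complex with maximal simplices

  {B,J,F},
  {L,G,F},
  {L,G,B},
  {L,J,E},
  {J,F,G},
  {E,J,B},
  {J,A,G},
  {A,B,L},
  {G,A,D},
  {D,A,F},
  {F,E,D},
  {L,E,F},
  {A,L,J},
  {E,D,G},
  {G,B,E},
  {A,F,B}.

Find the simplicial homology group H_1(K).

H_1 = Z^2.

Take the total order A < B < D < E < F < G < J < L on the vertex set. Then K (dimension 2) consists of the simplices:

  0-simplices (8): A, B, D, E, F, G, J, L
  1-simplices (24): AB, AD, AF, AG, AJ, AL, BE, BF, BG, BJ, BL, DE, DF, DG, EF, EG, EJ, EL, FG, FJ, FL, GJ, GL, JL
  2-simplices (16): ABF, ABL, ADF, ADG, AGJ, AJL, BEG, BEJ, BFJ, BGL, DEF, DEG, EFL, EJL, FGJ, FGL

giving chain groups C_0 ≅ Z^8, C_1 ≅ Z^24, C_2 ≅ Z^16.

The boundary map ∂_1: C_1 → C_0 is given by ∂[p,q] = [q] − [p]. For instance
  ∂EJ = J − E.
The 8×24 boundary matrix has rank 7 and Smith normal form diag(1,1,1,1,1,1,1).

The boundary map ∂_2: C_2 → C_1 acts by ∂[p,q,r] = [q,r] − [p,r] + [p,q]. For instance
  ∂AJL = JL − AL + AJ,
  ∂BGL = GL − BL + BG.
As a 24×16 matrix over Z this has rank 15, with invariant factors (1,1,1,1,1,1,1,1,1,1,1,1,1,1,1).

Now H_k = ker ∂_k / im ∂_{k+1}, so:

  H_1: rank ker ∂_1 − rank ∂_2 = (24 − 7) − 15 = 2, and the invariant factors of ∂_2 are all 1, so H_1 = Z^2.

(K is a triangulation of the torus T^2.)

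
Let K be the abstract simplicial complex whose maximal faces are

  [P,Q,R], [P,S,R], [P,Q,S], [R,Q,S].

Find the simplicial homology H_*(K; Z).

H_0 ≅ Z,  H_1 = 0,  H_2 ≅ Z.

Order the vertices as P < Q < R < S. Listing each simplex with vertices in this order, K has dimension 2 with simplices:

  0-simplices (4): P, Q, R, S
  1-simplices (6): PQ, PR, PS, QR, QS, RS
  2-simplices (4): PQR, PQS, PRS, QRS

Hence C_0 ≅ Z^4, C_1 ≅ Z^6, C_2 ≅ Z^4.

∂_1: C_1 → C_0 sends each edge [p,q] (with p < q) to q − p. For instance
  ∂QS = S − Q.
As a 4×6 matrix over Z this has rank 3, with invariant factors (1,1,1).

∂_2: C_2 → C_1 maps a triangle to the signed sum of its edges. For instance
  ∂PQR = QR − PR + PQ,
  ∂PRS = RS − PS + PR.
This gives a 6×4 integer matrix of rank 3; reducing to Smith normal form yields diagonal entries (1,1,1).

Computing H_k = (kernel of ∂_k) / (image of ∂_{k+1}):

  H_0: rank C_0 − rank ∂_1 = 4 − 3 = 1, and the invariant factors of ∂_1 are all 1, so H_0 = Z.
  H_1: rank ker ∂_1 − rank ∂_2 = (6 − 3) − 3 = 0, and the invariant factors of ∂_2 are all 1, so H_1 = 0.
  H_2: rank ker ∂_2 − rank ∂_3 = (4 − 3) − 0 = 1, and there is no ∂_3, so H_2 = Z.

As a check, the Euler characteristic is 4 − 6 + 4 = 2, which agrees with 1 − 0 + 1 = 2.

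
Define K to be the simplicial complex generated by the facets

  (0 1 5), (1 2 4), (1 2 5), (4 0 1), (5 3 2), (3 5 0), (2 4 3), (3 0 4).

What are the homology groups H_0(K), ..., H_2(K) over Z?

H_0 ≅ Z,  H_1 = 0,  H_2 ≅ Z.

Take the total order 0 < 1 < 2 < 3 < 4 < 5 on the vertex set. Then K (dimension 2) consists of the simplices:

  0-simplices (6): [0], [1], [2], [3], [4], [5]
  1-simplices (12): [0,1], [0,3], [0,4], [0,5], [1,2], [1,4], [1,5], [2,3], [2,4], [2,5], [3,4], [3,5]
  2-simplices (8): [0,1,4], [0,1,5], [0,3,4], [0,3,5], [1,2,4], [1,2,5], [2,3,4], [2,3,5]

so the chain groups are C_0 ≅ Z^6, C_1 ≅ Z^12, C_2 ≅ Z^8.

The boundary map ∂_1: C_1 → C_0 sends each edge [p,q] (with p < q) to q − p. For instance
  ∂[0,4] = [4] − [0].
The 6×12 boundary matrix has rank 5 and Smith normal form diag(1,1,1,1,1).

Boundary ∂_2: C_2 → C_1 sends each 2-simplex [p,q,r] to [q,r] − [p,r] + [p,q]. For instance
  ∂[0,3,5] = [3,5] − [0,5] + [0,3],
  ∂[1,2,4] = [2,4] − [1,4] + [1,2].
As a 12×8 matrix over Z this has rank 7, with invariant factors (1,1,1,1,1,1,1).

Reading off H_k = ker ∂_k / im ∂_{k+1}:

  H_0: rank C_0 − rank ∂_1 = 6 − 5 = 1, and the invariant factors of ∂_1 are all 1, so H_0 = Z.
  H_1: rank ker ∂_1 − rank ∂_2 = (12 − 5) − 7 = 0, and the invariant factors of ∂_2 are all 1, so H_1 = 0.
  H_2: rank ker ∂_2 − rank ∂_3 = (8 − 7) − 0 = 1, and there is no ∂_3, so H_2 = Z.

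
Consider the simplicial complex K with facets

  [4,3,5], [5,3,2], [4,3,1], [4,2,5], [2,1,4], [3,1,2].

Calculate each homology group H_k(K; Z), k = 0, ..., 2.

K has 5 vertices, 9 edges, 6 triangles.
rank ∂_0 = 0, rank ∂_1 = 4 ⇒ b_0 = 5 − 0 − 4 = 1; all invariant factors of ∂_1 are 1 so no torsion. So H_0 ≅ Z.
rank ∂_1 = 4, rank ∂_2 = 5 ⇒ b_1 = 9 − 4 − 5 = 0; all invariant factors of ∂_2 are 1 so no torsion. So H_1 ≅ 0.
rank ∂_2 = 5, rank ∂_3 = 0 ⇒ b_2 = 6 − 5 − 0 = 1. So H_2 ≅ Z.

H_0 ≅ Z,  H_1 = 0,  H_2 ≅ Z.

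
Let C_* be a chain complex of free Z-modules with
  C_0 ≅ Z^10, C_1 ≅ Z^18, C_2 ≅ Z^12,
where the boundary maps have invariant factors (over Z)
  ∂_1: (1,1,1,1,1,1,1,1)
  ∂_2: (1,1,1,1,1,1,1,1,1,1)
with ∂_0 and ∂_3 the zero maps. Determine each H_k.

H_0 ≅ Z^2,  H_1 = 0,  H_2 ≅ Z^2.

H_0: b_0 = 10 − 0 − 8 = 2; torsion from ∂_1 factors > 1: none. So H_0 ≅ Z^2.
H_1: b_1 = 18 − 8 − 10 = 0; torsion from ∂_2 factors > 1: none. So H_1 ≅ 0.
H_2: b_2 = 12 − 10 − 0 = 2; torsion from ∂_3 factors > 1: none. So H_2 ≅ Z^2.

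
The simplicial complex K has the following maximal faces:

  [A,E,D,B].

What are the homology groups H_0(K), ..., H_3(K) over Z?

Take the total order A < B < D < E on the vertex set. Then K (dimension 3) consists of the simplices:

  0-simplices (4): A, B, D, E
  1-simplices (6): AB, AD, AE, BD, BE, DE
  2-simplices (4): ABD, ABE, ADE, BDE
  3-simplices (1): ABDE

so the chain groups are C_0 ≅ Z^4, C_1 ≅ Z^6, C_2 ≅ Z^4, C_3 ≅ Z^1.

Boundary ∂_1: C_1 → C_0 maps an edge to its endpoints' difference, ∂[p,q] = q − p.
The resulting 4×6 matrix has rank 3, and its Smith normal form has invariant factors (1,1,1).

Boundary ∂_2: C_2 → C_1 sends each 2-simplex [p,q,r] to [q,r] − [p,r] + [p,q]. For instance
  ∂BDE = DE − BE + BD,
  ∂ABE = BE − AE + AB.
The 6×4 boundary matrix has rank 3 and Smith normal form diag(1,1,1).

The boundary map ∂_3: C_3 → C_2 sends each 3-simplex σ to the alternating sum Σ_i (−1)^i (σ with its i-th vertex removed). For instance
  ∂ABDE = BDE − ADE + ABE − ABD.
This gives a 4×1 integer matrix of rank 1; reducing to Smith normal form yields diagonal entries (1).

Reading off H_k = ker ∂_k / im ∂_{k+1}:

  H_0: rank C_0 − rank ∂_1 = 4 − 3 = 1, and the invariant factors of ∂_1 are all 1, so H_0 ≅ Z.
  H_1: rank ker ∂_1 − rank ∂_2 = (6 − 3) − 3 = 0, and the invariant factors of ∂_2 are all 1, so H_1 ≅ 0.
  H_2: rank ker ∂_2 − rank ∂_3 = (4 − 3) − 1 = 0, and the invariant factors of ∂_3 are all 1, so H_2 ≅ 0.
  H_3: rank ker ∂_3 − rank ∂_4 = (1 − 1) − 0 = 0, and there is no ∂_4, so H_3 ≅ 0.

H_0 ≅ Z,  H_1 = 0,  H_2 = 0,  H_3 = 0.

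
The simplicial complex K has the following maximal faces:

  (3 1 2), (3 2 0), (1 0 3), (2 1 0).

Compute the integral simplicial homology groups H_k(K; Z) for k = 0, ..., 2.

K has 4 vertices, 6 edges, 4 triangles.
rank ∂_0 = 0, rank ∂_1 = 3 ⇒ b_0 = 4 − 0 − 3 = 1; all invariant factors of ∂_1 are 1 so no torsion. So H_0 = Z.
rank ∂_1 = 3, rank ∂_2 = 3 ⇒ b_1 = 6 − 3 − 3 = 0; all invariant factors of ∂_2 are 1 so no torsion. So H_1 = 0.
rank ∂_2 = 3, rank ∂_3 = 0 ⇒ b_2 = 4 − 3 − 0 = 1. So H_2 = Z.

H_0 = Z,  H_1 = 0,  H_2 = Z.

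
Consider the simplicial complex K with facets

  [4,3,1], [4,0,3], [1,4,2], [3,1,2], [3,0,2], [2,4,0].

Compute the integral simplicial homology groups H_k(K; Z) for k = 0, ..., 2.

Fix the vertex order 0 < 1 < 2 < 3 < 4 and write every simplex with vertices in increasing order. Then dim K = 2 and the simplices of K are:

  0-simplices (5): [0], [1], [2], [3], [4]
  1-simplices (9): [0,2], [0,3], [0,4], [1,2], [1,3], [1,4], [2,3], [2,4], [3,4]
  2-simplices (6): [0,2,3], [0,2,4], [0,3,4], [1,2,3], [1,2,4], [1,3,4]

so the chain groups are C_0 ≅ Z^5, C_1 ≅ Z^9, C_2 ≅ Z^6.

∂_1: C_1 → C_0 sends each edge [p,q] (with p < q) to q − p. For instance
  ∂[2,3] = [3] − [2].
The resulting 5×9 matrix has rank 4, and its Smith normal form has invariant factors (1,1,1,1).

Boundary ∂_2: C_2 → C_1 acts by ∂[p,q,r] = [q,r] − [p,r] + [p,q]. For instance
  ∂[1,2,4] = [2,4] − [1,4] + [1,2],
  ∂[1,2,3] = [2,3] − [1,3] + [1,2].
The resulting 9×6 matrix has rank 5, and its Smith normal form has invariant factors (1,1,1,1,1).

Computing H_k = (kernel of ∂_k) / (image of ∂_{k+1}):

  H_0: rank C_0 − rank ∂_1 = 5 − 4 = 1, and the invariant factors of ∂_1 are all 1, so H_0 = Z.
  H_1: rank ker ∂_1 − rank ∂_2 = (9 − 4) − 5 = 0, and the invariant factors of ∂_2 are all 1, so H_1 = 0.
  H_2: rank ker ∂_2 − rank ∂_3 = (6 − 5) − 0 = 1, and there is no ∂_3, so H_2 = Z.

As a check, the Euler characteristic is 5 − 9 + 6 = 2, which agrees with 1 − 0 + 1 = 2.
(K is a triangulation of the 2-sphere S^2.)

H_0 = Z,  H_1 = 0,  H_2 = Z.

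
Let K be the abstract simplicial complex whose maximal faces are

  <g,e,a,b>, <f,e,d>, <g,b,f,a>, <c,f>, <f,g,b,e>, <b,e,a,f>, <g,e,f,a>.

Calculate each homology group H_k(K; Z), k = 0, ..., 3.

K has 7 vertices, 13 edges, 11 triangles, 5 3-simplices.
rank ∂_0 = 0, rank ∂_1 = 6 ⇒ b_0 = 7 − 0 − 6 = 1; all invariant factors of ∂_1 are 1 so no torsion. So H_0 ≅ Z.
rank ∂_1 = 6, rank ∂_2 = 7 ⇒ b_1 = 13 − 6 − 7 = 0; all invariant factors of ∂_2 are 1 so no torsion. So H_1 ≅ 0.
rank ∂_2 = 7, rank ∂_3 = 4 ⇒ b_2 = 11 − 7 − 4 = 0; all invariant factors of ∂_3 are 1 so no torsion. So H_2 ≅ 0.
rank ∂_3 = 4, rank ∂_4 = 0 ⇒ b_3 = 5 − 4 − 0 = 1. So H_3 ≅ Z.

H_0 = Z,  H_1 = 0,  H_2 = 0,  H_3 = Z.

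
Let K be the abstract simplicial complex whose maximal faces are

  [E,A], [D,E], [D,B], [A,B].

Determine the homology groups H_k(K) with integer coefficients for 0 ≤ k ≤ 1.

H_0 ≅ Z,  H_1 ≅ Z.

Fix the vertex order A < B < D < E and write every simplex with vertices in increasing order. Then dim K = 1 and the simplices of K are:

  0-simplices (4): A, B, D, E
  1-simplices (4): AB, AE, BD, DE

so the chain groups are C_0 ≅ Z^4, C_1 ≅ Z^4.

∂_1: C_1 → C_0 is given by ∂[p,q] = [q] − [p]. For instance
  ∂DE = E − D.
This gives a 4×4 integer matrix of rank 3; reducing to Smith normal form yields diagonal entries (1,1,1).

Reading off H_k = ker ∂_k / im ∂_{k+1}:

  H_0: rank C_0 − rank ∂_1 = 4 − 3 = 1, and the invariant factors of ∂_1 are all 1, so H_0 ≅ Z.
  H_1: rank ker ∂_1 − rank ∂_2 = (4 − 3) − 0 = 1, and there is no ∂_2, so H_1 ≅ Z.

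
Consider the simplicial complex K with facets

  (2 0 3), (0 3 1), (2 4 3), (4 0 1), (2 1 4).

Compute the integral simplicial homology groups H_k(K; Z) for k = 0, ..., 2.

Take the total order 0 < 1 < 2 < 3 < 4 on the vertex set. Then K (dimension 2) consists of the simplices:

  0-simplices (5): [0], [1], [2], [3], [4]
  1-simplices (10): [0,1], [0,2], [0,3], [0,4], [1,2], [1,3], [1,4], [2,3], [2,4], [3,4]
  2-simplices (5): [0,1,3], [0,1,4], [0,2,3], [1,2,4], [2,3,4]

so the chain groups are C_0 ≅ Z^5, C_1 ≅ Z^10, C_2 ≅ Z^5.

The boundary map ∂_1: C_1 → C_0 maps an edge to its endpoints' difference, ∂[p,q] = q − p. For instance
  ∂[1,3] = [3] − [1].
The resulting 5×10 matrix has rank 4, and its Smith normal form has invariant factors (1,1,1,1).

The boundary map ∂_2: C_2 → C_1 sends each 2-simplex [p,q,r] to [q,r] − [p,r] + [p,q]. For instance
  ∂[0,1,4] = [1,4] − [0,4] + [0,1],
  ∂[1,2,4] = [2,4] − [1,4] + [1,2].
As a 10×5 matrix over Z this has rank 5, with invariant factors (1,1,1,1,1).

Now H_k = ker ∂_k / im ∂_{k+1}, so:

  H_0: rank C_0 − rank ∂_1 = 5 − 4 = 1, and the invariant factors of ∂_1 are all 1, so H_0 = Z.
  H_1: rank ker ∂_1 − rank ∂_2 = (10 − 4) − 5 = 1, and the invariant factors of ∂_2 are all 1, so H_1 = Z.
  H_2: rank ker ∂_2 − rank ∂_3 = (5 − 5) − 0 = 0, and there is no ∂_3, so H_2 = 0.

H_0 = Z,  H_1 = Z,  H_2 = 0.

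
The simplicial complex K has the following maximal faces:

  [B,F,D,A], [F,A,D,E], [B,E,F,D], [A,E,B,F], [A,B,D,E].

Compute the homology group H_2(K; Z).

Fix the vertex order A < B < D < E < F and write every simplex with vertices in increasing order. Then dim K = 3 and the simplices of K are:

  0-simplices (5): A, B, D, E, F
  1-simplices (10): AB, AD, AE, AF, BD, BE, BF, DE, DF, EF
  2-simplices (10): ABD, ABE, ABF, ADE, ADF, AEF, BDE, BDF, BEF, DEF
  3-simplices (5): ABDE, ABDF, ABEF, ADEF, BDEF

giving chain groups C_0 ≅ Z^5, C_1 ≅ Z^10, C_2 ≅ Z^10, C_3 ≅ Z^5.

∂_1: C_1 → C_0 is given by ∂[p,q] = [q] − [p].
The resulting 5×10 matrix has rank 4, and its Smith normal form has invariant factors (1,1,1,1).

∂_2: C_2 → C_1 acts by ∂[p,q,r] = [q,r] − [p,r] + [p,q]. For instance
  ∂ABE = BE − AE + AB,
  ∂BDE = DE − BE + BD.
The 10×10 boundary matrix has rank 6 and Smith normal form diag(1,1,1,1,1,1).

The boundary map ∂_3: C_3 → C_2 sends each 3-simplex σ to the alternating sum Σ_i (−1)^i (σ with its i-th vertex removed). For instance
  ∂ADEF = DEF − AEF + ADF − ADE,
  ∂ABEF = BEF − AEF + ABF − ABE.
This gives a 10×5 integer matrix of rank 4; reducing to Smith normal form yields diagonal entries (1,1,1,1).

Computing H_k = (kernel of ∂_k) / (image of ∂_{k+1}):

  H_2: rank ker ∂_2 − rank ∂_3 = (10 − 6) − 4 = 0, and the invariant factors of ∂_3 are all 1, so H_2 = 0.

H_2 ≅ 0.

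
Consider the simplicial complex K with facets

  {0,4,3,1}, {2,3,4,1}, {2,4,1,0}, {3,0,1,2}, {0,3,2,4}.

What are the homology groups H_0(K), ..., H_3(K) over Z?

Fix the vertex order 0 < 1 < 2 < 3 < 4 and write every simplex with vertices in increasing order. Then dim K = 3 and the simplices of K are:

  0-simplices (5): [0], [1], [2], [3], [4]
  1-simplices (10): [0,1], [0,2], [0,3], [0,4], [1,2], [1,3], [1,4], [2,3], [2,4], [3,4]
  2-simplices (10): [0,1,2], [0,1,3], [0,1,4], [0,2,3], [0,2,4], [0,3,4], [1,2,3], [1,2,4], [1,3,4], [2,3,4]
  3-simplices (5): [0,1,2,3], [0,1,2,4], [0,1,3,4], [0,2,3,4], [1,2,3,4]

Hence C_0 ≅ Z^5, C_1 ≅ Z^10, C_2 ≅ Z^10, C_3 ≅ Z^5.

Boundary ∂_1: C_1 → C_0 maps an edge to its endpoints' difference, ∂[p,q] = q − p.
As a 5×10 matrix over Z this has rank 4, with invariant factors (1,1,1,1).

Boundary ∂_2: C_2 → C_1 maps a triangle to the signed sum of its edges. For instance
  ∂[1,2,3] = [2,3] − [1,3] + [1,2],
  ∂[0,1,3] = [1,3] − [0,3] + [0,1].
This gives a 10×10 integer matrix of rank 6; reducing to Smith normal form yields diagonal entries (1,1,1,1,1,1).

∂_3: C_3 → C_2 sends each 3-simplex σ to the alternating sum Σ_i (−1)^i (σ with its i-th vertex removed). For instance
  ∂[0,1,3,4] = [1,3,4] − [0,3,4] + [0,1,4] − [0,1,3],
  ∂[0,1,2,3] = [1,2,3] − [0,2,3] + [0,1,3] − [0,1,2].
The resulting 10×5 matrix has rank 4, and its Smith normal form has invariant factors (1,1,1,1).

Now H_k = ker ∂_k / im ∂_{k+1}, so:

  H_0: rank C_0 − rank ∂_1 = 5 − 4 = 1, and the invariant factors of ∂_1 are all 1, so H_0 ≅ Z.
  H_1: rank ker ∂_1 − rank ∂_2 = (10 − 4) − 6 = 0, and the invariant factors of ∂_2 are all 1, so H_1 ≅ 0.
  H_2: rank ker ∂_2 − rank ∂_3 = (10 − 6) − 4 = 0, and the invariant factors of ∂_3 are all 1, so H_2 ≅ 0.
  H_3: rank ker ∂_3 − rank ∂_4 = (5 − 4) − 0 = 1, and there is no ∂_4, so H_3 ≅ Z.

As a check, the Euler characteristic is 5 − 10 + 10 − 5 = 0, which agrees with 1 − 0 + 0 − 1 = 0.

H_0 ≅ Z,  H_1 = 0,  H_2 = 0,  H_3 ≅ Z.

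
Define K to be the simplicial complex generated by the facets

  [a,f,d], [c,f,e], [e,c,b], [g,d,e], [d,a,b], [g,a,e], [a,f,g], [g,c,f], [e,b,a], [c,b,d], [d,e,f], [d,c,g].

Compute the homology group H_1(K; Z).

H_1 = Z_2.

We work with the vertex ordering a < b < c < d < e < f < g. The simplices of K, each written with vertices in increasing order, are:

  0-simplices (7): a, b, c, d, e, f, g
  1-simplices (18): ab, ad, ae, af, ag, bc, bd, be, cd, ce, cf, cg, de, df, dg, ef, eg, fg
  2-simplices (12): abd, abe, adf, aeg, afg, bcd, bce, cdg, cef, cfg, def, deg

Hence C_0 ≅ Z^7, C_1 ≅ Z^18, C_2 ≅ Z^12.

The boundary map ∂_1: C_1 → C_0 is given by ∂[p,q] = [q] − [p].
The resulting 7×18 matrix has rank 6, and its Smith normal form has invariant factors (1,1,1,1,1,1).

Boundary ∂_2: C_2 → C_1 acts by ∂[p,q,r] = [q,r] − [p,r] + [p,q]. For instance
  ∂cfg = fg − cg + cf,
  ∂afg = fg − ag + af.
The resulting 18×12 matrix has rank 12, and its Smith normal form has invariant factors (1,1,1,1,1,1,1,1,1,1,1,2).

From H_k ≅ ker(∂_k) / im(∂_{k+1}) we obtain:

  H_1: rank ker ∂_1 − rank ∂_2 = (18 − 6) − 12 = 0, and ∂_2 has invariant factor 2 > 1, so H_1 = Z_2.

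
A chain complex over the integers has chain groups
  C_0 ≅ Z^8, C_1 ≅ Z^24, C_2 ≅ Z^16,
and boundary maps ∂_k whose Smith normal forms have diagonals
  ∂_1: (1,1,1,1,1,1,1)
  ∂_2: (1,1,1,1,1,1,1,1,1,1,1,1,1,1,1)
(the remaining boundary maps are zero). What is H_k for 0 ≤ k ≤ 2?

H_0 = Z,  H_1 = Z^2,  H_2 = Z.

H_0: b_0 = 8 − 0 − 7 = 1; torsion from ∂_1 factors > 1: none. So H_0 = Z.
H_1: b_1 = 24 − 7 − 15 = 2; torsion from ∂_2 factors > 1: none. So H_1 = Z^2.
H_2: b_2 = 16 − 15 − 0 = 1; torsion from ∂_3 factors > 1: none. So H_2 = Z.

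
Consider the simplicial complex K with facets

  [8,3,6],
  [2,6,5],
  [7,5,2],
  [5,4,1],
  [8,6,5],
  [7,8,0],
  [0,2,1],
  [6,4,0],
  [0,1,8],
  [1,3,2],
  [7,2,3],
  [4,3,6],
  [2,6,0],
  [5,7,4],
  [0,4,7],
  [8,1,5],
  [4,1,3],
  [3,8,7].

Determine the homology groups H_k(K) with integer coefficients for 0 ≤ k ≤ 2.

H_0 = Z,  H_1 = Z^2,  H_2 = Z.

Take the total order 0 < 1 < 2 < 3 < 4 < 5 < 6 < 7 < 8 on the vertex set. Then K (dimension 2) consists of the simplices:

  0-simplices (9): [0], [1], [2], [3], [4], [5], [6], [7], [8]
  1-simplices (27): (27 of them)
  2-simplices (18): [0,1,2], [0,1,8], [0,2,6], [0,4,6], [0,4,7], [0,7,8], [1,2,3], [1,3,4], [1,4,5], [1,5,8], [2,3,7], [2,5,6], [2,5,7], [3,4,6], [3,6,8], [3,7,8], [4,5,7], [5,6,8]

Hence C_0 ≅ Z^9, C_1 ≅ Z^27, C_2 ≅ Z^18.

∂_1: C_1 → C_0 maps an edge to its endpoints' difference, ∂[p,q] = q − p. For instance
  ∂[3,4] = [4] − [3].
As a 9×27 matrix over Z this has rank 8, with invariant factors (1,1,1,1,1,1,1,1).

∂_2: C_2 → C_1 maps a triangle to the signed sum of its edges. For instance
  ∂[1,5,8] = [5,8] − [1,8] + [1,5],
  ∂[0,4,7] = [4,7] − [0,7] + [0,4].
The 27×18 boundary matrix has rank 17 and Smith normal form diag(1,1,1,1,1,1,1,1,1,1,1,1,1,1,1,1,1).

From H_k ≅ ker(∂_k) / im(∂_{k+1}) we obtain:

  H_0: rank C_0 − rank ∂_1 = 9 − 8 = 1, and the invariant factors of ∂_1 are all 1, so H_0 ≅ Z.
  H_1: rank ker ∂_1 − rank ∂_2 = (27 − 8) − 17 = 2, and the invariant factors of ∂_2 are all 1, so H_1 ≅ Z^2.
  H_2: rank ker ∂_2 − rank ∂_3 = (18 − 17) − 0 = 1, and there is no ∂_3, so H_2 ≅ Z.

(K is a triangulation of the torus T^2.)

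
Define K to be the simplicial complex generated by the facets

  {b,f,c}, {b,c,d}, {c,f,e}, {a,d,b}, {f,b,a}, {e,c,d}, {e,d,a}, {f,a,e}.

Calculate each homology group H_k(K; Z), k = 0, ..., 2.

We work with the vertex ordering a < b < c < d < e < f. The simplices of K, each written with vertices in increasing order, are:

  0-simplices (6): a, b, c, d, e, f
  1-simplices (12): ab, ad, ae, af, bc, bd, bf, cd, ce, cf, de, ef
  2-simplices (8): abd, abf, ade, aef, bcd, bcf, cde, cef

so the chain groups are C_0 ≅ Z^6, C_1 ≅ Z^12, C_2 ≅ Z^8.

The boundary map ∂_1: C_1 → C_0 sends each edge [p,q] (with p < q) to q − p.
The 6×12 boundary matrix has rank 5 and Smith normal form diag(1,1,1,1,1).

∂_2: C_2 → C_1 sends each 2-simplex [p,q,r] to [q,r] − [p,r] + [p,q]. For instance
  ∂ade = de − ae + ad,
  ∂abf = bf − af + ab.
As a 12×8 matrix over Z this has rank 7, with invariant factors (1,1,1,1,1,1,1).

Computing H_k = (kernel of ∂_k) / (image of ∂_{k+1}):

  H_0: rank C_0 − rank ∂_1 = 6 − 5 = 1, and the invariant factors of ∂_1 are all 1, so H_0 = Z.
  H_1: rank ker ∂_1 − rank ∂_2 = (12 − 5) − 7 = 0, and the invariant factors of ∂_2 are all 1, so H_1 = 0.
  H_2: rank ker ∂_2 − rank ∂_3 = (8 − 7) − 0 = 1, and there is no ∂_3, so H_2 = Z.

(K is a triangulation of the 2-sphere S^2.)

H_0 = Z,  H_1 = 0,  H_2 = Z.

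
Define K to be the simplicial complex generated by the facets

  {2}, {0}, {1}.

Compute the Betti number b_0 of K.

b_0 = 3.

Take the total order 0 < 1 < 2 on the vertex set. Then K (dimension 0) consists of the simplices:

  0-simplices (3): [0], [1], [2]

so the chain groups are C_0 ≅ Z^3.

From H_k ≅ ker(∂_k) / im(∂_{k+1}) we obtain:

  H_0: rank C_0 − rank ∂_1 = 3 − 0 = 3, and there is no ∂_1, so H_0 = Z^3.

(K is a triangulation of a set of 3 points.)

Hence the Betti numbers are b_0 = 3.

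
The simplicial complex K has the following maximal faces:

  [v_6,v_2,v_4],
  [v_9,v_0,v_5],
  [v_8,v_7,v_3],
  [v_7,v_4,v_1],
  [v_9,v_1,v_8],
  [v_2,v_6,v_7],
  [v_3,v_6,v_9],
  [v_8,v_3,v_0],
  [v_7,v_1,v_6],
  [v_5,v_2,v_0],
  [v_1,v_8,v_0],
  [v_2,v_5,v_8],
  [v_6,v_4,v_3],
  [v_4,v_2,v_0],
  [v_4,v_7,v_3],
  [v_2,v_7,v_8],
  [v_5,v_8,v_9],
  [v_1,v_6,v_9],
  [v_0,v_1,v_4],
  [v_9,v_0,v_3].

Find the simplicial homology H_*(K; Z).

We work with the vertex ordering v_0 < v_1 < v_2 < v_3 < v_4 < v_5 < v_6 < v_7 < v_8 < v_9. The simplices of K, each written with vertices in increasing order, are:

  0-simplices (10): [v_0], [v_1], [v_2], [v_3], [v_4], [v_5], [v_6], [v_7], [v_8], [v_9]
  1-simplices (30): (30 of them)
  2-simplices (20): (20 of them)

giving chain groups C_0 ≅ Z^10, C_1 ≅ Z^30, C_2 ≅ Z^20.

The boundary map ∂_1: C_1 → C_0 sends each edge [p,q] (with p < q) to q − p. For instance
  ∂[v_1,v_8] = [v_8] − [v_1].
The 10×30 boundary matrix has rank 9 and Smith normal form diag(1,1,1,1,1,1,1,1,1).

Boundary ∂_2: C_2 → C_1 acts by ∂[p,q,r] = [q,r] − [p,r] + [p,q]. For instance
  ∂[v_0,v_2,v_5] = [v_2,v_5] − [v_0,v_5] + [v_0,v_2],
  ∂[v_5,v_8,v_9] = [v_8,v_9] − [v_5,v_9] + [v_5,v_8].
The resulting 30×20 matrix has rank 20, and its Smith normal form has invariant factors (1,1,1,1,1,1,1,1,1,1,1,1,1,1,1,1,1,1,1,2).

From H_k ≅ ker(∂_k) / im(∂_{k+1}) we obtain:

  H_0: rank C_0 − rank ∂_1 = 10 − 9 = 1, and the invariant factors of ∂_1 are all 1, so H_0 ≅ Z.
  H_1: rank ker ∂_1 − rank ∂_2 = (30 − 9) − 20 = 1, and ∂_2 has invariant factor 2 > 1, so H_1 ≅ Z × Z/2.
  H_2: rank ker ∂_2 − rank ∂_3 = (20 − 20) − 0 = 0, and there is no ∂_3, so H_2 ≅ 0.

As a check, the Euler characteristic is 10 − 30 + 20 = 0, which agrees with 1 − 1 + 0 = 0.

H_0 ≅ Z,  H_1 ≅ Z × Z/2,  H_2 = 0.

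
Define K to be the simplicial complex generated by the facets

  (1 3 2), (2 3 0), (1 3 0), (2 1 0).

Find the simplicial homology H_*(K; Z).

H_0 = Z,  H_1 = 0,  H_2 = Z.

Order the vertices as 0 < 1 < 2 < 3. Listing each simplex with vertices in this order, K has dimension 2 with simplices:

  0-simplices (4): [0], [1], [2], [3]
  1-simplices (6): [0,1], [0,2], [0,3], [1,2], [1,3], [2,3]
  2-simplices (4): [0,1,2], [0,1,3], [0,2,3], [1,2,3]

so the chain groups are C_0 ≅ Z^4, C_1 ≅ Z^6, C_2 ≅ Z^4.

The boundary map ∂_1: C_1 → C_0 sends each edge [p,q] (with p < q) to q − p. For instance
  ∂[0,3] = [3] − [0].
The 4×6 boundary matrix has rank 3 and Smith normal form diag(1,1,1).

Boundary ∂_2: C_2 → C_1 sends each 2-simplex [p,q,r] to [q,r] − [p,r] + [p,q]. For instance
  ∂[0,1,2] = [1,2] − [0,2] + [0,1],
  ∂[0,1,3] = [1,3] − [0,3] + [0,1].
As a 6×4 matrix over Z this has rank 3, with invariant factors (1,1,1).

Now H_k = ker ∂_k / im ∂_{k+1}, so:

  H_0: rank C_0 − rank ∂_1 = 4 − 3 = 1, and the invariant factors of ∂_1 are all 1, so H_0 ≅ Z.
  H_1: rank ker ∂_1 − rank ∂_2 = (6 − 3) − 3 = 0, and the invariant factors of ∂_2 are all 1, so H_1 ≅ 0.
  H_2: rank ker ∂_2 − rank ∂_3 = (4 − 3) − 0 = 1, and there is no ∂_3, so H_2 ≅ Z.

As a check, the Euler characteristic is 4 − 6 + 4 = 2, which agrees with 1 − 0 + 1 = 2.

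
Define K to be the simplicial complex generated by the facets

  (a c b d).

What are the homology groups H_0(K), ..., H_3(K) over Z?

H_0 = Z,  H_1 = 0,  H_2 = 0,  H_3 = 0.

Fix the vertex order a < b < c < d and write every simplex with vertices in increasing order. Then dim K = 3 and the simplices of K are:

  0-simplices (4): a, b, c, d
  1-simplices (6): ab, ac, ad, bc, bd, cd
  2-simplices (4): abc, abd, acd, bcd
  3-simplices (1): abcd

so the chain groups are C_0 ≅ Z^4, C_1 ≅ Z^6, C_2 ≅ Z^4, C_3 ≅ Z^1.

Boundary ∂_1: C_1 → C_0 is given by ∂[p,q] = [q] − [p]. For instance
  ∂cd = d − c.
The 4×6 boundary matrix has rank 3 and Smith normal form diag(1,1,1).

∂_2: C_2 → C_1 maps a triangle to the signed sum of its edges. For instance
  ∂acd = cd − ad + ac,
  ∂abd = bd − ad + ab.
The 6×4 boundary matrix has rank 3 and Smith normal form diag(1,1,1).

Boundary ∂_3: C_3 → C_2 sends each 3-simplex σ to the alternating sum Σ_i (−1)^i (σ with its i-th vertex removed). For instance
  ∂abcd = bcd − acd + abd − abc.
This gives a 4×1 integer matrix of rank 1; reducing to Smith normal form yields diagonal entries (1).

From H_k ≅ ker(∂_k) / im(∂_{k+1}) we obtain:

  H_0: rank C_0 − rank ∂_1 = 4 − 3 = 1, and the invariant factors of ∂_1 are all 1, so H_0 ≅ Z.
  H_1: rank ker ∂_1 − rank ∂_2 = (6 − 3) − 3 = 0, and the invariant factors of ∂_2 are all 1, so H_1 ≅ 0.
  H_2: rank ker ∂_2 − rank ∂_3 = (4 − 3) − 1 = 0, and the invariant factors of ∂_3 are all 1, so H_2 ≅ 0.
  H_3: rank ker ∂_3 − rank ∂_4 = (1 − 1) − 0 = 0, and there is no ∂_4, so H_3 ≅ 0.

As a check, the Euler characteristic is 4 − 6 + 4 − 1 = 1, which agrees with 1 − 0 + 0 − 0 = 1.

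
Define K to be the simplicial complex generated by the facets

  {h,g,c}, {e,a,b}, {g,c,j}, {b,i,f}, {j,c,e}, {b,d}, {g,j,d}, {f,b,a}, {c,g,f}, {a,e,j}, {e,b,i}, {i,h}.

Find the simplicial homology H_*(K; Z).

H_0 = Z,  H_1 = Z^3,  H_2 = 0.

We work with the vertex ordering a < b < c < d < e < f < g < h < i < j. The simplices of K, each written with vertices in increasing order, are:

  0-simplices (10): a, b, c, d, e, f, g, h, i, j
  1-simplices (22): ab, ae, af, aj, bd, be, bf, bi, ce, cf, cg, ch, cj, dg, dj, ei, ej, fg, fi, gh, gj, hi
  2-simplices (10): abe, abf, aej, bei, bfi, cej, cfg, cgh, cgj, dgj

Hence C_0 ≅ Z^10, C_1 ≅ Z^22, C_2 ≅ Z^10.

∂_1: C_1 → C_0 is given by ∂[p,q] = [q] − [p]. For instance
  ∂ei = i − e.
The resulting 10×22 matrix has rank 9, and its Smith normal form has invariant factors (1,1,1,1,1,1,1,1,1).

∂_2: C_2 → C_1 sends each 2-simplex [p,q,r] to [q,r] − [p,r] + [p,q]. For instance
  ∂abf = bf − af + ab,
  ∂bfi = fi − bi + bf.
The 22×10 boundary matrix has rank 10 and Smith normal form diag(1,1,1,1,1,1,1,1,1,1).

Reading off H_k = ker ∂_k / im ∂_{k+1}:

  H_0: rank C_0 − rank ∂_1 = 10 − 9 = 1, and the invariant factors of ∂_1 are all 1, so H_0 ≅ Z.
  H_1: rank ker ∂_1 − rank ∂_2 = (22 − 9) − 10 = 3, and the invariant factors of ∂_2 are all 1, so H_1 ≅ Z^3.
  H_2: rank ker ∂_2 − rank ∂_3 = (10 − 10) − 0 = 0, and there is no ∂_3, so H_2 ≅ 0.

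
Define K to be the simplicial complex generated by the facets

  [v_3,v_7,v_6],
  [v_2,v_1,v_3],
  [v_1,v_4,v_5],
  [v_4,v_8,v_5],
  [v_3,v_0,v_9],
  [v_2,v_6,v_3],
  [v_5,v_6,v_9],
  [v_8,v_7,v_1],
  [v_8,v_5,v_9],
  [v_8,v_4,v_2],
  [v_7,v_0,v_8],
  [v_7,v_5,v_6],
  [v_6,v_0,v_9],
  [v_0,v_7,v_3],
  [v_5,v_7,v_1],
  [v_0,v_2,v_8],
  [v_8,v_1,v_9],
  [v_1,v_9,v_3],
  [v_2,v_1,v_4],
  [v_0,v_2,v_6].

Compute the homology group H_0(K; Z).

H_0 = Z.

We work with the vertex ordering v_0 < v_1 < v_2 < v_3 < v_4 < v_5 < v_6 < v_7 < v_8 < v_9. The simplices of K, each written with vertices in increasing order, are:

  0-simplices (10): [v_0], [v_1], [v_2], [v_3], [v_4], [v_5], [v_6], [v_7], [v_8], [v_9]
  1-simplices (30): (30 of them)
  2-simplices (20): (20 of them)

so the chain groups are C_0 ≅ Z^10, C_1 ≅ Z^30, C_2 ≅ Z^20.

The boundary map ∂_1: C_1 → C_0 maps an edge to its endpoints' difference, ∂[p,q] = q − p. For instance
  ∂[v_5,v_7] = [v_7] − [v_5].
The resulting 10×30 matrix has rank 9, and its Smith normal form has invariant factors (1,1,1,1,1,1,1,1,1).

The boundary map ∂_2: C_2 → C_1 sends each 2-simplex [p,q,r] to [q,r] − [p,r] + [p,q]. For instance
  ∂[v_0,v_6,v_9] = [v_6,v_9] − [v_0,v_9] + [v_0,v_6],
  ∂[v_1,v_8,v_9] = [v_8,v_9] − [v_1,v_9] + [v_1,v_8].
The resulting 30×20 matrix has rank 20, and its Smith normal form has invariant factors (1,1,1,1,1,1,1,1,1,1,1,1,1,1,1,1,1,1,1,2).

Now H_k = ker ∂_k / im ∂_{k+1}, so:

  H_0: rank C_0 − rank ∂_1 = 10 − 9 = 1, and the invariant factors of ∂_1 are all 1, so H_0 = Z.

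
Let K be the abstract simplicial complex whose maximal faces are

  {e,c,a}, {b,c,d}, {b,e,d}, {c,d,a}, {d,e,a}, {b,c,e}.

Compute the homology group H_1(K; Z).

H_1 ≅ 0.

Order the vertices as a < b < c < d < e. Listing each simplex with vertices in this order, K has dimension 2 with simplices:

  0-simplices (5): a, b, c, d, e
  1-simplices (9): ac, ad, ae, bc, bd, be, cd, ce, de
  2-simplices (6): acd, ace, ade, bcd, bce, bde

Hence C_0 ≅ Z^5, C_1 ≅ Z^9, C_2 ≅ Z^6.

∂_1: C_1 → C_0 maps an edge to its endpoints' difference, ∂[p,q] = q − p. For instance
  ∂bc = c − b.
This gives a 5×9 integer matrix of rank 4; reducing to Smith normal form yields diagonal entries (1,1,1,1).

Boundary ∂_2: C_2 → C_1 sends each 2-simplex [p,q,r] to [q,r] − [p,r] + [p,q]. For instance
  ∂ade = de − ae + ad,
  ∂bde = de − be + bd.
The resulting 9×6 matrix has rank 5, and its Smith normal form has invariant factors (1,1,1,1,1).

Reading off H_k = ker ∂_k / im ∂_{k+1}:

  H_1: rank ker ∂_1 − rank ∂_2 = (9 − 4) − 5 = 0, and the invariant factors of ∂_2 are all 1, so H_1 ≅ 0.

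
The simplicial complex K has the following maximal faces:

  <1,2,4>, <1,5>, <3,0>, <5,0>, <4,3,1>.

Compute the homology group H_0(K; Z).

H_0 = Z.

Fix the vertex order 0 < 1 < 2 < 3 < 4 < 5 and write every simplex with vertices in increasing order. Then dim K = 2 and the simplices of K are:

  0-simplices (6): [0], [1], [2], [3], [4], [5]
  1-simplices (8): [0,3], [0,5], [1,2], [1,3], [1,4], [1,5], [2,4], [3,4]
  2-simplices (2): [1,2,4], [1,3,4]

so the chain groups are C_0 ≅ Z^6, C_1 ≅ Z^8, C_2 ≅ Z^2.

Boundary ∂_1: C_1 → C_0 is given by ∂[p,q] = [q] − [p]. For instance
  ∂[1,2] = [2] − [1].
This gives a 6×8 integer matrix of rank 5; reducing to Smith normal form yields diagonal entries (1,1,1,1,1).

∂_2: C_2 → C_1 sends each 2-simplex [p,q,r] to [q,r] − [p,r] + [p,q]. For instance
  ∂[1,2,4] = [2,4] − [1,4] + [1,2],
  ∂[1,3,4] = [3,4] − [1,4] + [1,3].
As a 8×2 matrix over Z this has rank 2, with invariant factors (1,1).

Computing H_k = (kernel of ∂_k) / (image of ∂_{k+1}):

  H_0: rank C_0 − rank ∂_1 = 6 − 5 = 1, and the invariant factors of ∂_1 are all 1, so H_0 = Z.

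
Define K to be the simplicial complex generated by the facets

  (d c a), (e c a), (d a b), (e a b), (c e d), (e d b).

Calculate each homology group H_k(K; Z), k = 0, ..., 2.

H_0 ≅ Z,  H_1 = 0,  H_2 ≅ Z.

Fix the vertex order a < b < c < d < e and write every simplex with vertices in increasing order. Then dim K = 2 and the simplices of K are:

  0-simplices (5): a, b, c, d, e
  1-simplices (9): ab, ac, ad, ae, bd, be, cd, ce, de
  2-simplices (6): abd, abe, acd, ace, bde, cde

so the chain groups are C_0 ≅ Z^5, C_1 ≅ Z^9, C_2 ≅ Z^6.

Boundary ∂_1: C_1 → C_0 maps an edge to its endpoints' difference, ∂[p,q] = q − p. For instance
  ∂ac = c − a.
This gives a 5×9 integer matrix of rank 4; reducing to Smith normal form yields diagonal entries (1,1,1,1).

The boundary map ∂_2: C_2 → C_1 acts by ∂[p,q,r] = [q,r] − [p,r] + [p,q]. For instance
  ∂ace = ce − ae + ac,
  ∂abe = be − ae + ab.
As a 9×6 matrix over Z this has rank 5, with invariant factors (1,1,1,1,1).

Now H_k = ker ∂_k / im ∂_{k+1}, so:

  H_0: rank C_0 − rank ∂_1 = 5 − 4 = 1, and the invariant factors of ∂_1 are all 1, so H_0 ≅ Z.
  H_1: rank ker ∂_1 − rank ∂_2 = (9 − 4) − 5 = 0, and the invariant factors of ∂_2 are all 1, so H_1 ≅ 0.
  H_2: rank ker ∂_2 − rank ∂_3 = (6 − 5) − 0 = 1, and there is no ∂_3, so H_2 ≅ Z.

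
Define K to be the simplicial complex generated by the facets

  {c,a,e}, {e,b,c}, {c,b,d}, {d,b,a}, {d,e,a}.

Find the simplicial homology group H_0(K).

H_0 = Z.

We work with the vertex ordering a < b < c < d < e. The simplices of K, each written with vertices in increasing order, are:

  0-simplices (5): a, b, c, d, e
  1-simplices (10): ab, ac, ad, ae, bc, bd, be, cd, ce, de
  2-simplices (5): abd, ace, ade, bcd, bce

Hence C_0 ≅ Z^5, C_1 ≅ Z^10, C_2 ≅ Z^5.

The boundary map ∂_1: C_1 → C_0 maps an edge to its endpoints' difference, ∂[p,q] = q − p. For instance
  ∂bd = d − b.
As a 5×10 matrix over Z this has rank 4, with invariant factors (1,1,1,1).

∂_2: C_2 → C_1 acts by ∂[p,q,r] = [q,r] − [p,r] + [p,q]. For instance
  ∂abd = bd − ad + ab,
  ∂bce = ce − be + bc.
As a 10×5 matrix over Z this has rank 5, with invariant factors (1,1,1,1,1).

Reading off H_k = ker ∂_k / im ∂_{k+1}:

  H_0: rank C_0 − rank ∂_1 = 5 − 4 = 1, and the invariant factors of ∂_1 are all 1, so H_0 ≅ Z.

(K is a triangulation of the Möbius band.)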